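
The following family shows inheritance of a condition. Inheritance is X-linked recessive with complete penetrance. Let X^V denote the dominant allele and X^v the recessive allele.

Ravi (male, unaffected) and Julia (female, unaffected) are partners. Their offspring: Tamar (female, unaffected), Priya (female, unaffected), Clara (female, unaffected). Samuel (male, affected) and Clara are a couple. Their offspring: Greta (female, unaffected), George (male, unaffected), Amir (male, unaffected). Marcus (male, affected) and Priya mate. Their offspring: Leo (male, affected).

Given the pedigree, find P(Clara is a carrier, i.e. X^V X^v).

1/9

Ravi is unaffected, so Ravi is X^V Y.
Julia is unaffected so carries V and passed v to Priya (X^V X^v, whose V came from Ravi), so Julia is X^V X^v.
Their cross gives offspring ratios 1/2 X^V X^V : 1/2 X^V X^v. Conditioning on Clara being unaffected, P(X^V X^v) = 1/2 / 1 = 1/2 before taking Clara's own offspring into account.
Samuel is affected, so Samuel is X^v Y.
Now use Clara's offspring. Probability of each recorded status — unaffected daughter Greta: 1/2 if Clara is X^V X^v, 1 if X^V X^V; unaffected son George: 1/2 if Clara is X^V X^v, 1 if X^V X^V; unaffected son Amir: 1/2 if Clara is X^V X^v, 1 if X^V X^V.
Bayes: P(X^V X^v) = 1/2·1/8 / (1/2·1/8 + 1/2·1) = 1/9.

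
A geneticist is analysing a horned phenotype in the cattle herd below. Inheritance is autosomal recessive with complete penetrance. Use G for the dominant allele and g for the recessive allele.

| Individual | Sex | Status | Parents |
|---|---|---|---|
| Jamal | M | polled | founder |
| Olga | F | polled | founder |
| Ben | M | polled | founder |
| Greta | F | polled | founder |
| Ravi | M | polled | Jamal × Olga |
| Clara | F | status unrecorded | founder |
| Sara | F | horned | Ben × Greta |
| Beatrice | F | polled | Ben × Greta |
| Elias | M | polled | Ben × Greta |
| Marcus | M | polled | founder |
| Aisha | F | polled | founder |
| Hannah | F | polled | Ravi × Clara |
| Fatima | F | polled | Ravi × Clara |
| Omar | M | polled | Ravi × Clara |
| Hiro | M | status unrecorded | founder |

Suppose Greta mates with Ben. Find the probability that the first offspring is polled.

3/4

Greta is polled so carries G and passed g to Sara (gg), so Greta is Gg.
Ben is polled so carries G and passed g to Sara (gg), so Ben is Gg.
The cross gives 1/4 GG : 1/2 Gg : 1/4 gg, so P(offspring is polled) = 3/4.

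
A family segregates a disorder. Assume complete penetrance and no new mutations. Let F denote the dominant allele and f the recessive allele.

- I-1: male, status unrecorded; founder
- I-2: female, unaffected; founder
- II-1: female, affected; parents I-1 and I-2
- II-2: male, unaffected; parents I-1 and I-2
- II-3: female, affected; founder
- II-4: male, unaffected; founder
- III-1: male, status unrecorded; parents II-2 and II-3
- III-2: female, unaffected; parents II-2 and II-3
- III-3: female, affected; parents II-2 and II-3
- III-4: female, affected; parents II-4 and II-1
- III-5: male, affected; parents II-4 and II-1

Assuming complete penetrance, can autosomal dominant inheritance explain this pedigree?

A consistent assignment under autosomal dominant exists: I-1 Ff, I-2 ff, II-1 Ff, II-2 ff, II-3 Ff, II-4 ff, III-1 Ff, III-2 ff, III-3 Ff, III-4 Ff, III-5 Ff.
In this assignment every recorded phenotype matches its genotype and every non-founder's genotype is obtainable from its parents' genotypes, so the pedigree is consistent.

Yes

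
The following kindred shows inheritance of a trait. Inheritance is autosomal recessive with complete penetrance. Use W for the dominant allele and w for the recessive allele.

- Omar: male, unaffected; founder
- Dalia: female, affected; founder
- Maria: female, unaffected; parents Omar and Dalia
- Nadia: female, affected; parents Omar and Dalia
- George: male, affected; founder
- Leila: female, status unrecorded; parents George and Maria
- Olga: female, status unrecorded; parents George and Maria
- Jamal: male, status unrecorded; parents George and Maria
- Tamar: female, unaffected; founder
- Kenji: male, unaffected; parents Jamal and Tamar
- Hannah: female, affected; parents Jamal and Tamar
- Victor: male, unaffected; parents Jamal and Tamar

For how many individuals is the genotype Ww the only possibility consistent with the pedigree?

Obligate heterozygotes: Omar is unaffected so carries W and passed w to Nadia (ww), so Omar is Ww; Maria is unaffected so carries W and received w from Dalia (ww), so Maria is Ww; Tamar is unaffected so carries W and passed w to Hannah (ww), so Tamar is Ww.
Every other individual is either homozygous by phenotype or has at least one consistent homozygous assignment, so the count is 3.

3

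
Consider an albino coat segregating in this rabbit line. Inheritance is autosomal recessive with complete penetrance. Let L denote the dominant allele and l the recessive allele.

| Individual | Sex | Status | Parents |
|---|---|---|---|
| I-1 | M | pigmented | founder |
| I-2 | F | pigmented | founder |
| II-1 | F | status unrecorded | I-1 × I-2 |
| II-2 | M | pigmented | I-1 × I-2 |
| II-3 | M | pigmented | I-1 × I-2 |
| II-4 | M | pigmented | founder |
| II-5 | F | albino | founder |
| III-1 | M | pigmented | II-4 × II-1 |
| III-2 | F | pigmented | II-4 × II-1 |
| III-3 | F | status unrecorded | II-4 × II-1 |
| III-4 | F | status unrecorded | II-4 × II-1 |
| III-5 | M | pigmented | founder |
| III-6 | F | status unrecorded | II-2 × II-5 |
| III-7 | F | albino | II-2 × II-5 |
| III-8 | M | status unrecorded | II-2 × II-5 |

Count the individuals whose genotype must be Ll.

Obligate heterozygotes: II-2 is pigmented so carries L and passed l to III-7 (ll), so II-2 is Ll.
Every other individual is either homozygous by phenotype or has at least one consistent homozygous assignment, so the count is 1.

1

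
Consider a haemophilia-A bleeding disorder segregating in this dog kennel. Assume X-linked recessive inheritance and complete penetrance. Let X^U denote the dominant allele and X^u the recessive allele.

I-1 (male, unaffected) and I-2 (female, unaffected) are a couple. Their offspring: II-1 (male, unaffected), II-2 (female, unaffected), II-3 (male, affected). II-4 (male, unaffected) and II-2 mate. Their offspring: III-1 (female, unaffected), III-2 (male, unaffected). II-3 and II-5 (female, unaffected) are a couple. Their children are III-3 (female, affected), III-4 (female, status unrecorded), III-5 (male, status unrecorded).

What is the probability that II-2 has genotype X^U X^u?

I-1 is unaffected, so I-1 is X^U Y.
I-2 is unaffected so carries U and passed u to II-3 (X^u Y), so I-2 is X^U X^u.
Their cross gives offspring ratios 1/2 X^U X^U : 1/2 X^U X^u. Conditioning on II-2 being unaffected, P(X^U X^u) = 1/2 / 1 = 1/2 before taking II-2's own offspring into account.
II-4 is unaffected, so II-4 is X^U Y.
Now use II-2's offspring. Probability of each recorded status — unaffected son III-2: 1/2 if II-2 is X^U X^u, 1 if X^U X^U. (III-1: equally likely either way, so uninformative.)
Bayes: P(X^U X^u) = 1/2·1/2 / (1/2·1/2 + 1/2·1) = 1/3.

1/3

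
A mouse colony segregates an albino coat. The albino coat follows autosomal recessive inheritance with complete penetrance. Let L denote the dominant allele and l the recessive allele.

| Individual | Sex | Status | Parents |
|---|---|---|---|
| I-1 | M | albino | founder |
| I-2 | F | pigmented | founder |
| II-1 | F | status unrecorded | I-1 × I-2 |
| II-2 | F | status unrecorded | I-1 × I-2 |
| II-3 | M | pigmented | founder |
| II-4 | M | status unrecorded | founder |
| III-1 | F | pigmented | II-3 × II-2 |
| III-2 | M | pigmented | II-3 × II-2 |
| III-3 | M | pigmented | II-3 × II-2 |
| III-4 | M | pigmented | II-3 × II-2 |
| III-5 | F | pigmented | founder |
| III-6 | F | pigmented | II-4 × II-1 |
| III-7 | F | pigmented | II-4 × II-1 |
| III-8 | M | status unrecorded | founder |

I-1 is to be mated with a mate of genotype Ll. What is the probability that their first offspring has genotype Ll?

1/2

I-1 is albino, so I-1 is ll.
The cross gives 1/2 Ll : 1/2 ll, so P(offspring has genotype Ll) = 1/2.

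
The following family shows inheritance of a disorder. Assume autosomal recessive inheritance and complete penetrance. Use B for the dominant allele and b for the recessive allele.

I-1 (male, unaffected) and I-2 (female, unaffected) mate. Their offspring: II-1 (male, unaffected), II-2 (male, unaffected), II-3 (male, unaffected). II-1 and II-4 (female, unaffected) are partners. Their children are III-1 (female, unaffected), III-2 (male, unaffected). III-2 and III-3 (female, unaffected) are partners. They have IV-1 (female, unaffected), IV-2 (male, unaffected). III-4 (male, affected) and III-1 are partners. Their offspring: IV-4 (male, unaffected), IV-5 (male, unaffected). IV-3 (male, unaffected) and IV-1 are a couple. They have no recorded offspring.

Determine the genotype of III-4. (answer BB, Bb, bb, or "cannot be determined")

bb

III-4 is affected, so III-4 is bb.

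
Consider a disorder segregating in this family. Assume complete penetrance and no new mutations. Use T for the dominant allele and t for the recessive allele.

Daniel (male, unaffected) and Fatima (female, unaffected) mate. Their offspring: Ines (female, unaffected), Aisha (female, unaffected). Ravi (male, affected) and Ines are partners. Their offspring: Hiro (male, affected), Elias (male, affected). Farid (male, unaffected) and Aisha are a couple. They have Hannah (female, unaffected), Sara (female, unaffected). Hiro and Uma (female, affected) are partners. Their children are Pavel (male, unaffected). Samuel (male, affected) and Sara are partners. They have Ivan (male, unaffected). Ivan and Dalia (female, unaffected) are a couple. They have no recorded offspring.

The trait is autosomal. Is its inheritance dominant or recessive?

dominant

Hiro and Uma are both affected yet have an unaffected child Pavel. Under a recessive model two affected parents are homozygous and every child would be affected, so the trait cannot be recessive.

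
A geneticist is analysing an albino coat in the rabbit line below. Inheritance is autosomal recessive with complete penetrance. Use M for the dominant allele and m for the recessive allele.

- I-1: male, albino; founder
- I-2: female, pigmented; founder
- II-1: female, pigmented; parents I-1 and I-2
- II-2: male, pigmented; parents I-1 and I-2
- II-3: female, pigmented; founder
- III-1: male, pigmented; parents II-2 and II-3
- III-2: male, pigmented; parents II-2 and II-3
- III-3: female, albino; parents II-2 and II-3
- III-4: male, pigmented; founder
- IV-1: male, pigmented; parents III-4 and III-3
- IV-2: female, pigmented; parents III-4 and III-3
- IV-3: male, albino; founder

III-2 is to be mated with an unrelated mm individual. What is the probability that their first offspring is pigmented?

2/3

II-2 is pigmented so carries M and received m from I-1 (mm), so II-2 is Mm.
II-3 is pigmented so carries M and passed m to III-3 (mm), so II-3 is Mm.
III-2 is a pigmented offspring of II-2 (Mm) × II-3 (Mm), whose cross gives 1/4 MM : 1/2 Mm : 1/4 mm; conditioning on being pigmented, III-2 is MM with probability 1/3, Mm with probability 2/3.
Summing over parental genotype combinations, P(offspring is pigmented) = 1/3·1 + 2/3·1/2 = 2/3.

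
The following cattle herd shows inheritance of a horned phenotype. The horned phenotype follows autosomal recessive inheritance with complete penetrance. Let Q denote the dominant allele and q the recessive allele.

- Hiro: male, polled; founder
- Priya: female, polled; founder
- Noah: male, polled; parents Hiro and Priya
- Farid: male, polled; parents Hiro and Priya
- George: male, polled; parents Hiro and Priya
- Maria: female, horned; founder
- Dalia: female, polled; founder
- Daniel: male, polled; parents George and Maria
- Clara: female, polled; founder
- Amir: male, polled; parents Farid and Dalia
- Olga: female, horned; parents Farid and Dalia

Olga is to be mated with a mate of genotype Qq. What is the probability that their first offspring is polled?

Olga is horned, so Olga is qq.
The cross gives 1/2 Qq : 1/2 qq, so P(offspring is polled) = 1/2.

1/2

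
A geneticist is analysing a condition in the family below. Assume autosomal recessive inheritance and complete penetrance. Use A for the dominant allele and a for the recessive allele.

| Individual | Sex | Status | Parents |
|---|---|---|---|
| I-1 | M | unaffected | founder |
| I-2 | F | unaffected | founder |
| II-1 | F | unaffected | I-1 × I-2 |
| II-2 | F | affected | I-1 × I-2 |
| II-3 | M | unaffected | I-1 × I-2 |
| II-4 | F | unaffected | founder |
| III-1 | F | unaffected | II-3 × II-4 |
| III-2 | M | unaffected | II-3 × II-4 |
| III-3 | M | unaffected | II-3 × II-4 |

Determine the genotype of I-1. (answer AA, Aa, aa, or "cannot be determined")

From phenotype alone, I-1 is AA or Aa.
I-1 is unaffected so carries A and passed a to II-2 (aa), so I-1 is Aa.

Aa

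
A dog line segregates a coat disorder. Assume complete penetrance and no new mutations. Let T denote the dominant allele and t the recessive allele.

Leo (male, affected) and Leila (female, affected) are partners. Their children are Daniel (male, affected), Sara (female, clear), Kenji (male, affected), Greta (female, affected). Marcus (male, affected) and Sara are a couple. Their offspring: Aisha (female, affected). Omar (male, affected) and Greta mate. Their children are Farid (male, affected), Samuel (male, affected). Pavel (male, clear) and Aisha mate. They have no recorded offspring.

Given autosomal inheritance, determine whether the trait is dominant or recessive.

dominant

Leo and Leila are both affected yet have a clear child Sara. Under a recessive model two affected parents are homozygous and every child would be affected, so the trait cannot be recessive.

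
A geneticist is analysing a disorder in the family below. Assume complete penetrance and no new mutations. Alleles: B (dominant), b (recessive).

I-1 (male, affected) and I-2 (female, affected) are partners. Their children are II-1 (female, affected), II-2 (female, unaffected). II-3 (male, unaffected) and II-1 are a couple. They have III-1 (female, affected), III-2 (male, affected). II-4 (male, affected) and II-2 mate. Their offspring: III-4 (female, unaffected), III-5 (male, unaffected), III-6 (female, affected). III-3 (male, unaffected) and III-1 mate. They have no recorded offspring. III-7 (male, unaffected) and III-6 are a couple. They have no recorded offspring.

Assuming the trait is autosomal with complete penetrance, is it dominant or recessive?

dominant

I-1 and I-2 are both affected yet have an unaffected child II-2. Under a recessive model two affected parents are homozygous and every child would be affected, so the trait cannot be recessive.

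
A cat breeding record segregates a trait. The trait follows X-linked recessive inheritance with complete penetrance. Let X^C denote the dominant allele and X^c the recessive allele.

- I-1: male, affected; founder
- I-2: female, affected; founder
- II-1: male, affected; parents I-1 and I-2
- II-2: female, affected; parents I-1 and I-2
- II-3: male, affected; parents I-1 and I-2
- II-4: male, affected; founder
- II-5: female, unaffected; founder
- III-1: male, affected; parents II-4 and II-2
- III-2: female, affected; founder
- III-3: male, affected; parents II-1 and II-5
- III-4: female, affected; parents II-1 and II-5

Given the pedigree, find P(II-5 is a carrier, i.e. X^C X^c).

II-5 is unaffected so carries C and passed c to III-3 (X^c Y), so II-5 is X^C X^c, giving P(X^C X^c) = 1.

1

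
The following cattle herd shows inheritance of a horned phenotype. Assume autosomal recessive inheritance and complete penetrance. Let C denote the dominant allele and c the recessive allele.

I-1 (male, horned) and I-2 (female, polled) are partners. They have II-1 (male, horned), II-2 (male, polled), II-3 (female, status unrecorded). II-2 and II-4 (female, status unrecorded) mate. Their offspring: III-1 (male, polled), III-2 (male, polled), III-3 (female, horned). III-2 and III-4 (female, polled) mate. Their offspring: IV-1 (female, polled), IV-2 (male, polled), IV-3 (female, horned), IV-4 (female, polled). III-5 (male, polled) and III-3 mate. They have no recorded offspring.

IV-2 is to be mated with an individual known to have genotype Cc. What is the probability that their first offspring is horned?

1/6

III-2 is polled so carries C and passed c to IV-3 (cc), so III-2 is Cc.
III-4 is polled so carries C and passed c to IV-3 (cc), so III-4 is Cc.
IV-2 is a polled offspring of III-2 (Cc) × III-4 (Cc), whose cross gives 1/4 CC : 1/2 Cc : 1/4 cc; conditioning on being polled, IV-2 is CC with probability 1/3, Cc with probability 2/3.
Summing over parental genotype combinations, P(offspring is horned) = 2/3·1/4 = 1/6.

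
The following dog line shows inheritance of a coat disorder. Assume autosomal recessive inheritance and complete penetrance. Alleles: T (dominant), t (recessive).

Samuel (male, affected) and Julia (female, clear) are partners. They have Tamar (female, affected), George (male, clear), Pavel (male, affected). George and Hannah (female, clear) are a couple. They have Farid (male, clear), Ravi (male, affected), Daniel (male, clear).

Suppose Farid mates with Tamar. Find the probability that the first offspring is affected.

George is clear so carries T and received t from Samuel (tt), so George is Tt.
Hannah is clear so carries T and passed t to Ravi (tt), so Hannah is Tt.
Farid is a clear offspring of George (Tt) × Hannah (Tt), whose cross gives 1/4 TT : 1/2 Tt : 1/4 tt; conditioning on being clear, Farid is TT with probability 1/3, Tt with probability 2/3.
Tamar is affected, so Tamar is tt.
Summing over parental genotype combinations, P(offspring is affected) = 2/3·1/2 = 1/3.

1/3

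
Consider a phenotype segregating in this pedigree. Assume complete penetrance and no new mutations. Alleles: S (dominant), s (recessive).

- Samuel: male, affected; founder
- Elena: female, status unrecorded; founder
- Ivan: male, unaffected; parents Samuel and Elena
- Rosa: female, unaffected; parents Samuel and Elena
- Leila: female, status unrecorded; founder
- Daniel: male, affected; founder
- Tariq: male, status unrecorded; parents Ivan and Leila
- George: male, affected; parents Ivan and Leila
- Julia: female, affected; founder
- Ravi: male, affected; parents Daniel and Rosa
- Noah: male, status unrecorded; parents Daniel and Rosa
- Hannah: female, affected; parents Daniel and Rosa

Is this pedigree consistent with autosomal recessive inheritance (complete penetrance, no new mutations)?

A consistent assignment under autosomal recessive exists: Samuel ss, Elena SS, Ivan Ss, Rosa Ss, Leila Ss, Daniel ss, Tariq SS, George ss, Julia ss, Ravi ss, Noah Ss, Hannah ss.
In this assignment every recorded phenotype matches its genotype and every non-founder's genotype is obtainable from its parents' genotypes, so the pedigree is consistent.

Yes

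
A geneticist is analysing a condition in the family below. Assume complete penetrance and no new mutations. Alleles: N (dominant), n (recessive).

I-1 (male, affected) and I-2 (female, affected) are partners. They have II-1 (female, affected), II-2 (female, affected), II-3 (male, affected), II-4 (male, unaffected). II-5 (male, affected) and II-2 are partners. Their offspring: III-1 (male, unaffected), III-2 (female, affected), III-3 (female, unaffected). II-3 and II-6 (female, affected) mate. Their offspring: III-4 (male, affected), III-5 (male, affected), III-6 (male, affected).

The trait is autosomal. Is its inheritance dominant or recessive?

I-1 and I-2 are both affected yet have an unaffected child II-4. Under a recessive model two affected parents are homozygous and every child would be affected, so the trait cannot be recessive.

dominant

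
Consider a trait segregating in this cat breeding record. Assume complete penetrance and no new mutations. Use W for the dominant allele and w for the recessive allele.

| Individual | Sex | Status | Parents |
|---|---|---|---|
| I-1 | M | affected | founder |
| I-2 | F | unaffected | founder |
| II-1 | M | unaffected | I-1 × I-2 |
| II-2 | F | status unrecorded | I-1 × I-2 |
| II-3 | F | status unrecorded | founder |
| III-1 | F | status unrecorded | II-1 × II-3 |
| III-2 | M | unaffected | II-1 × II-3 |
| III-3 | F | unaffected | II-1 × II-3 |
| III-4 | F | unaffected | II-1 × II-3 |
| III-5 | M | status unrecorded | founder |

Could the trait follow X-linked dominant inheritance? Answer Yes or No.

Yes

A consistent assignment under X-linked dominant exists: I-1 X^W Y, I-2 X^w X^w, II-1 X^w Y, II-2 X^W X^w, II-3 X^W X^w, III-1 X^W X^w, III-2 X^w Y, III-3 X^w X^w, III-4 X^w X^w, III-5 X^W Y.
In this assignment every recorded phenotype matches its genotype and every non-founder's genotype is obtainable from its parents' genotypes, so the pedigree is consistent.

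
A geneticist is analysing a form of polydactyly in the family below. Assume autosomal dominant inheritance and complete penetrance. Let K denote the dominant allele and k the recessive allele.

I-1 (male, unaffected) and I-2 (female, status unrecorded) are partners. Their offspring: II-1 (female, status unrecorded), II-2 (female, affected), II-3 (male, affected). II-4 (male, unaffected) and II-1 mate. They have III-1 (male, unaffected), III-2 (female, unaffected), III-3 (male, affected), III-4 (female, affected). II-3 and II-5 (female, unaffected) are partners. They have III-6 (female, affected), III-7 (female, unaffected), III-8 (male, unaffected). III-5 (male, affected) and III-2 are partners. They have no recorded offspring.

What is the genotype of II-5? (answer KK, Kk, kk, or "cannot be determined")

kk

II-5 is unaffected, so II-5 is kk.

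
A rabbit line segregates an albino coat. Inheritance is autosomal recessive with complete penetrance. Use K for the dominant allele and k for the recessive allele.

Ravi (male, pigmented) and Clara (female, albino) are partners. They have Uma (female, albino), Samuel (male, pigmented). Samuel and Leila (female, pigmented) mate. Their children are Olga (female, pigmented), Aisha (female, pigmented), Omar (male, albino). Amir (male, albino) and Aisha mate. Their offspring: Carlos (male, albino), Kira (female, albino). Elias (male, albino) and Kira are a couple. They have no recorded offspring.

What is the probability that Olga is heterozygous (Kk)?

Samuel is pigmented so carries K and received k from Clara (kk), so Samuel is Kk.
Leila is pigmented so carries K and passed k to Omar (kk), so Leila is Kk.
Their cross gives offspring ratios 1/4 KK : 1/2 Kk : 1/4 kk. Conditioning on Olga being pigmented, P(Kk) = 1/2 / 3/4 = 2/3.

2/3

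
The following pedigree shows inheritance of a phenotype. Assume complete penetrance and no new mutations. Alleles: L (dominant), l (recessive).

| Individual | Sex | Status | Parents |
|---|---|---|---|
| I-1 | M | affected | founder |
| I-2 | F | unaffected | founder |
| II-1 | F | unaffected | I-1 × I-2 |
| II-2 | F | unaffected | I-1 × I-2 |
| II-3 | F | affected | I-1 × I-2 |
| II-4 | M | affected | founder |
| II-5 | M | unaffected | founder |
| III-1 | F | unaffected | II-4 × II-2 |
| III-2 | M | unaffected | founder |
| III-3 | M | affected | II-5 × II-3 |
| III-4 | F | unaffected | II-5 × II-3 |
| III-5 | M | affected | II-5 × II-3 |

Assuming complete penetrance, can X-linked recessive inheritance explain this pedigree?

Yes

A consistent assignment under X-linked recessive exists: I-1 X^l Y, I-2 X^L X^l, II-1 X^L X^l, II-2 X^L X^l, II-3 X^l X^l, II-4 X^l Y, II-5 X^L Y, III-1 X^L X^l, III-2 X^L Y, III-3 X^l Y, III-4 X^L X^l, III-5 X^l Y.
In this assignment every recorded phenotype matches its genotype and every non-founder's genotype is obtainable from its parents' genotypes, so the pedigree is consistent.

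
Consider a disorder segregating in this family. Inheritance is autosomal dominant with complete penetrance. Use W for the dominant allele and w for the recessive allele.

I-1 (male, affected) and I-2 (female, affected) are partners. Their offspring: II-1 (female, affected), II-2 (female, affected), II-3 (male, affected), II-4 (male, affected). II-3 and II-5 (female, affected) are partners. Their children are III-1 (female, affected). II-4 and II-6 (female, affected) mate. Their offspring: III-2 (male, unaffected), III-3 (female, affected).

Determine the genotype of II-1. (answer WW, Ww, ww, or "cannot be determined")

cannot be determined

II-1's phenotype allows WW or Ww, and no parent or child forces a single allele at both positions; consistent genotype assignments exist with II-1 as WW or Ww.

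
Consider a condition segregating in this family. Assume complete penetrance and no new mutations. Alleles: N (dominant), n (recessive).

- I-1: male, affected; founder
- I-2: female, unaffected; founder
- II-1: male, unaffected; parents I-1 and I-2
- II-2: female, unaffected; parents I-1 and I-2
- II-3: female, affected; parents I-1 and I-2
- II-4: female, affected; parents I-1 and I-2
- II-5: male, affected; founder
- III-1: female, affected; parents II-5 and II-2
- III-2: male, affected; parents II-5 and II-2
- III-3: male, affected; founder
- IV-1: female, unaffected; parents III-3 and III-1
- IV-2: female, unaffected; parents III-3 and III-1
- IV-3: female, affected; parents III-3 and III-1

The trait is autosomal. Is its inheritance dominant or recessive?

III-3 and III-1 are both affected yet have an unaffected child IV-1. Under a recessive model two affected parents are homozygous and every child would be affected, so the trait cannot be recessive.

dominant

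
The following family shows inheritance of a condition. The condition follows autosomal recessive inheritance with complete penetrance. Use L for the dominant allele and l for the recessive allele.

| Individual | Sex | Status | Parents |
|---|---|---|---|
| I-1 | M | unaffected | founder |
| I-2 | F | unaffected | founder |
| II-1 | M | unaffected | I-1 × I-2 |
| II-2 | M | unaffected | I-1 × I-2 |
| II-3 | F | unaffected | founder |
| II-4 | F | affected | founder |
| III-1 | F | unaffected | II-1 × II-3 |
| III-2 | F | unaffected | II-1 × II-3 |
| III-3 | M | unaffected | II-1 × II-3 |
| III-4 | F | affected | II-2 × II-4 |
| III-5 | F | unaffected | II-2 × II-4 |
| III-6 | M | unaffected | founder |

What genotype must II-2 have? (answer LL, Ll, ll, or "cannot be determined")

Ll

From phenotype alone, II-2 is LL or Ll.
II-2 is unaffected so carries L and passed l to III-4 (ll), so II-2 is Ll.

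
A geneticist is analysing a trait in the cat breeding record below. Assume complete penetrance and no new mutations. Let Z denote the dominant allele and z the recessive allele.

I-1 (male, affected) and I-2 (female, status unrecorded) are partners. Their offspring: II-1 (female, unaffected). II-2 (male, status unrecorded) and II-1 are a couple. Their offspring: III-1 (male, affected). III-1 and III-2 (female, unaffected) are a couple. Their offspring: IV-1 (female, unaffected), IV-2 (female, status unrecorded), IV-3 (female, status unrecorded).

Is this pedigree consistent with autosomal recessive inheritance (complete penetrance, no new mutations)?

A consistent assignment under autosomal recessive exists: I-1 zz, I-2 ZZ, II-1 Zz, II-2 Zz, III-1 zz, III-2 ZZ, IV-1 Zz, IV-2 Zz, IV-3 Zz.
In this assignment every recorded phenotype matches its genotype and every non-founder's genotype is obtainable from its parents' genotypes, so the pedigree is consistent.

Yes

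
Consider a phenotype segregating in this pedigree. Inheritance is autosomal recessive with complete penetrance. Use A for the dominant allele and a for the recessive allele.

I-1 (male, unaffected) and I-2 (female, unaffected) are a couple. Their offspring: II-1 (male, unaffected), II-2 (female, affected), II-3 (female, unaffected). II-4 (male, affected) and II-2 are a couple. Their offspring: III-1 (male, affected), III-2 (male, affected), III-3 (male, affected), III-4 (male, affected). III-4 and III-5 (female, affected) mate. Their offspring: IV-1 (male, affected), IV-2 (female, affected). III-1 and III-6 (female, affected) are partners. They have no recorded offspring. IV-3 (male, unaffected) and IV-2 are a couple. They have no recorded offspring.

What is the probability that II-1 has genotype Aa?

2/3

I-1 is unaffected so carries A and passed a to II-2 (aa), so I-1 is Aa.
I-2 is unaffected so carries A and passed a to II-2 (aa), so I-2 is Aa.
Their cross gives offspring ratios 1/4 AA : 1/2 Aa : 1/4 aa. Conditioning on II-1 being unaffected, P(Aa) = 1/2 / 3/4 = 2/3.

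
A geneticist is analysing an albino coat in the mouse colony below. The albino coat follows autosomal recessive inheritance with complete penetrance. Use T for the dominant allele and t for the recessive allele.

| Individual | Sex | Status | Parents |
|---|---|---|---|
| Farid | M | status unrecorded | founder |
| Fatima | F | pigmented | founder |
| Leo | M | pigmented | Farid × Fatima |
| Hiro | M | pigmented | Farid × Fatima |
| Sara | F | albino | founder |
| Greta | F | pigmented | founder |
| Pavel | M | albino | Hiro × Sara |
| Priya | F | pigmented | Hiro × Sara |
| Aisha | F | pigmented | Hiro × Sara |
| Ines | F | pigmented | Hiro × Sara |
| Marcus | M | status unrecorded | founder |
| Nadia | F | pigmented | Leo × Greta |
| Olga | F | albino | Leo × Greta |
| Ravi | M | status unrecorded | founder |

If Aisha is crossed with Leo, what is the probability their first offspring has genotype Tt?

1/2

Aisha is pigmented so carries T and received t from Sara (tt), so Aisha is Tt.
Leo is pigmented so carries T and passed t to Olga (tt), so Leo is Tt.
The cross gives 1/4 TT : 1/2 Tt : 1/4 tt, so P(offspring has genotype Tt) = 1/2.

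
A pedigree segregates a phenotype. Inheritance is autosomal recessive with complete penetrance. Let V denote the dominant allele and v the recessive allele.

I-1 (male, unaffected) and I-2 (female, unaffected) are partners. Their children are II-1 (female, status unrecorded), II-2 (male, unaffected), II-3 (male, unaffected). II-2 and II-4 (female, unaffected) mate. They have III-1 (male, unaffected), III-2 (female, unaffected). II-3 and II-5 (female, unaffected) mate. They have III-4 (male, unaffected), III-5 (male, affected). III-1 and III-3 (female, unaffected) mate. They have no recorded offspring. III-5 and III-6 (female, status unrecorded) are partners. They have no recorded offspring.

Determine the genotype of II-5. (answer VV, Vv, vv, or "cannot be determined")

From phenotype alone, II-5 is VV or Vv.
II-5 is unaffected so carries V and passed v to III-5 (vv), so II-5 is Vv.

Vv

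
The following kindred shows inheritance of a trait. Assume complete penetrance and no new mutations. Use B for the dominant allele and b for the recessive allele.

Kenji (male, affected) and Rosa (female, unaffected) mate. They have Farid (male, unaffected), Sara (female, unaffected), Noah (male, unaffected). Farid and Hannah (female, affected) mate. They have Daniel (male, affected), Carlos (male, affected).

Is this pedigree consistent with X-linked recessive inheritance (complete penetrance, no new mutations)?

Yes

A consistent assignment under X-linked recessive exists: Kenji X^b Y, Rosa X^B X^B, Farid X^B Y, Sara X^B X^b, Noah X^B Y, Hannah X^b X^b, Daniel X^b Y, Carlos X^b Y.
In this assignment every recorded phenotype matches its genotype and every non-founder's genotype is obtainable from its parents' genotypes, so the pedigree is consistent.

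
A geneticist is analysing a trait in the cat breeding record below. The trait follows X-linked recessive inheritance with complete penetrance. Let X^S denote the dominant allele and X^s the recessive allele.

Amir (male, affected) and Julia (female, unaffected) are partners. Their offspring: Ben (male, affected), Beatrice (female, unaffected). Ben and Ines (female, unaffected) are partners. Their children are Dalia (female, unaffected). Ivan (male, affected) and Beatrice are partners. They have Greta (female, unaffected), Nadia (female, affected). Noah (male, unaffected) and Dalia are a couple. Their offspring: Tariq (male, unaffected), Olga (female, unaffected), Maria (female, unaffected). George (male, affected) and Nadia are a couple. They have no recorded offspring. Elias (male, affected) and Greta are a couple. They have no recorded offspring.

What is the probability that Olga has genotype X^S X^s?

Noah is unaffected, so Noah is X^S Y.
Dalia is unaffected so carries S and received s from Ben (X^s Y), so Dalia is X^S X^s.
Their cross gives offspring ratios 1/2 X^S X^S : 1/2 X^S X^s. Conditioning on Olga being unaffected, P(X^S X^s) = 1/2 / 1 = 1/2.

1/2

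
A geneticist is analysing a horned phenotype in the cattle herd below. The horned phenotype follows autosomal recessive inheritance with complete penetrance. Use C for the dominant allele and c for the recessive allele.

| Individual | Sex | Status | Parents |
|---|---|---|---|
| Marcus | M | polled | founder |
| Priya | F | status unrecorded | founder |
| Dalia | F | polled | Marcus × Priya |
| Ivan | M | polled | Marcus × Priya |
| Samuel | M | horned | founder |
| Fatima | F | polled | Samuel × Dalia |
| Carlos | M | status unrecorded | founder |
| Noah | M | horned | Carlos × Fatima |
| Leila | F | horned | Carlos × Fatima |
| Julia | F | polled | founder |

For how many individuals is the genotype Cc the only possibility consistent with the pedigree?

Obligate heterozygotes: Fatima is polled so carries C and received c from Samuel (cc), so Fatima is Cc.
Every other individual is either homozygous by phenotype or has at least one consistent homozygous assignment, so the count is 1.

1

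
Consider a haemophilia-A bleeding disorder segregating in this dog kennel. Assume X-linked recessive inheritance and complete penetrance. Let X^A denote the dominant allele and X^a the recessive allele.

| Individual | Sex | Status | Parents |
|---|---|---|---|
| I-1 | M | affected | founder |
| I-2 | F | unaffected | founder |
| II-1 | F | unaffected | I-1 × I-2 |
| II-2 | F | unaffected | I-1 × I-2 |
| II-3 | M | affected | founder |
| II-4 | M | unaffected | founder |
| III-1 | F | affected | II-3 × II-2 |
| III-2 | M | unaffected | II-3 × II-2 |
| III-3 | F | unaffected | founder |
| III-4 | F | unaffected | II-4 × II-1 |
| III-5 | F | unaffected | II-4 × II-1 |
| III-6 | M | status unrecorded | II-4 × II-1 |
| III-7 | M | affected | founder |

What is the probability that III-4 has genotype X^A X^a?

1/2

II-4 is unaffected, so II-4 is X^A Y.
II-1 is unaffected so carries A and received a from I-1 (X^a Y), so II-1 is X^A X^a.
Their cross gives offspring ratios 1/2 X^A X^A : 1/2 X^A X^a. Conditioning on III-4 being unaffected, P(X^A X^a) = 1/2 / 1 = 1/2.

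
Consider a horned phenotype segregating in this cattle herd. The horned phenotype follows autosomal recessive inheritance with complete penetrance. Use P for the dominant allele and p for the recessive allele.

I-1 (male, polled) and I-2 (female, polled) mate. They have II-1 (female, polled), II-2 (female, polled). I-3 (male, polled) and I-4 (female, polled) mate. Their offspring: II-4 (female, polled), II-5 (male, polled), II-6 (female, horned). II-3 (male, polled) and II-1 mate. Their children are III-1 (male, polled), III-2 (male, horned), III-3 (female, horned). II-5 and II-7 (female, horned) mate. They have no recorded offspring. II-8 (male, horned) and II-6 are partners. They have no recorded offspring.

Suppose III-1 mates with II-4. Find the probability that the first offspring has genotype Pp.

4/9

II-3 is polled so carries P and passed p to III-2 (pp), so II-3 is Pp.
II-1 is polled so carries P and passed p to III-2 (pp), so II-1 is Pp.
III-1 is a polled offspring of II-3 (Pp) × II-1 (Pp), whose cross gives 1/4 PP : 1/2 Pp : 1/4 pp; conditioning on being polled, III-1 is PP with probability 1/3, Pp with probability 2/3.
I-3 is polled so carries P and passed p to II-6 (pp), so I-3 is Pp.
I-4 is polled so carries P and passed p to II-6 (pp), so I-4 is Pp.
II-4 is a polled offspring of I-3 (Pp) × I-4 (Pp), whose cross gives 1/4 PP : 1/2 Pp : 1/4 pp; conditioning on being polled, II-4 is PP with probability 1/3, Pp with probability 2/3.
Summing over parental genotype combinations, P(offspring has genotype Pp) = 2/9·1/2 + 2/9·1/2 + 4/9·1/2 = 4/9.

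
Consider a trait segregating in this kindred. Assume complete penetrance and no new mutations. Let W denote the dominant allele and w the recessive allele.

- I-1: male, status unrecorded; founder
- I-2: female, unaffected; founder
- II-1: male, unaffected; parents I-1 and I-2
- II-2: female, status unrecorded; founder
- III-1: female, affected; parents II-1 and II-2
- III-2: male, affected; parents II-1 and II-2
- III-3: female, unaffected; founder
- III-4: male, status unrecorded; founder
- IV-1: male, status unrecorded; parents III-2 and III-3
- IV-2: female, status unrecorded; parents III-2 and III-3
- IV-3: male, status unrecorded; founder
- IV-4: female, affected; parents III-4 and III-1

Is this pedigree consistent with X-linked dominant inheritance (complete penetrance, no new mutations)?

A consistent assignment under X-linked dominant exists: I-1 X^W Y, I-2 X^w X^w, II-1 X^w Y, II-2 X^W X^W, III-1 X^W X^w, III-2 X^W Y, III-3 X^w X^w, III-4 X^W Y, IV-1 X^w Y, IV-2 X^W X^w, IV-3 X^W Y, IV-4 X^W X^W.
In this assignment every recorded phenotype matches its genotype and every non-founder's genotype is obtainable from its parents' genotypes, so the pedigree is consistent.

Yes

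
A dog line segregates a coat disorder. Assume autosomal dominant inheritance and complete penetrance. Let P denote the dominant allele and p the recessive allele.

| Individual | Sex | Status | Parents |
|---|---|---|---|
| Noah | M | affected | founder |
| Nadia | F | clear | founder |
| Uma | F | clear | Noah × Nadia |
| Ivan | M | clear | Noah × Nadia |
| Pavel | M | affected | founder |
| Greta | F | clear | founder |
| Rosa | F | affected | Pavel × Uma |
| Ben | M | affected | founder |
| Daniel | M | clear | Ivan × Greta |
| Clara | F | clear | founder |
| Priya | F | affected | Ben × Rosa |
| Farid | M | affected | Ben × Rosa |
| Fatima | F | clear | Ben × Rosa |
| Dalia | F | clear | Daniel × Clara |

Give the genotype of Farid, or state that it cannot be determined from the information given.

cannot be determined

Farid's phenotype allows PP or Pp, and no parent or child forces a single allele at both positions; consistent genotype assignments exist with Farid as PP or Pp.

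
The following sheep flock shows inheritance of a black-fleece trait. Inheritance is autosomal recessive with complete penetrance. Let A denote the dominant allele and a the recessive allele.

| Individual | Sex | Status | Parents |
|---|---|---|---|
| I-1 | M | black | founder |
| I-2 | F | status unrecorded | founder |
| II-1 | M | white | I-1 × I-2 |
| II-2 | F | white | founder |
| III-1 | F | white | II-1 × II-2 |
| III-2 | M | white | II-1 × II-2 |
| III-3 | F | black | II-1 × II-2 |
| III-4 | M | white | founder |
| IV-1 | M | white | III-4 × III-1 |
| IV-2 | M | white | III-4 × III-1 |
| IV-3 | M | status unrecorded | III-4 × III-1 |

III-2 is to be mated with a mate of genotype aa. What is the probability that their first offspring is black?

II-1 is white so carries A and received a from I-1 (aa), so II-1 is Aa.
II-2 is white so carries A and passed a to III-3 (aa), so II-2 is Aa.
III-2 is a white offspring of II-1 (Aa) × II-2 (Aa), whose cross gives 1/4 AA : 1/2 Aa : 1/4 aa; conditioning on being white, III-2 is AA with probability 1/3, Aa with probability 2/3.
Summing over parental genotype combinations, P(offspring is black) = 2/3·1/2 = 1/3.

1/3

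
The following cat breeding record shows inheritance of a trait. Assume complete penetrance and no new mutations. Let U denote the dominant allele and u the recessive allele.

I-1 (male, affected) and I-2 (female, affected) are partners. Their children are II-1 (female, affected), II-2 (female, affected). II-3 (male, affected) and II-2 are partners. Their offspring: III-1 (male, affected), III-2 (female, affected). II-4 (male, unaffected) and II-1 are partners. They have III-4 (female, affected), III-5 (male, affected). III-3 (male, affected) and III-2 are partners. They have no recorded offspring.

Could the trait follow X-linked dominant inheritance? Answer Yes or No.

Yes

A consistent assignment under X-linked dominant exists: I-1 X^U Y, I-2 X^U X^U, II-1 X^U X^U, II-2 X^U X^U, II-3 X^U Y, II-4 X^u Y, III-1 X^U Y, III-2 X^U X^U, III-3 X^U Y, III-4 X^U X^u, III-5 X^U Y.
In this assignment every recorded phenotype matches its genotype and every non-founder's genotype is obtainable from its parents' genotypes, so the pedigree is consistent.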